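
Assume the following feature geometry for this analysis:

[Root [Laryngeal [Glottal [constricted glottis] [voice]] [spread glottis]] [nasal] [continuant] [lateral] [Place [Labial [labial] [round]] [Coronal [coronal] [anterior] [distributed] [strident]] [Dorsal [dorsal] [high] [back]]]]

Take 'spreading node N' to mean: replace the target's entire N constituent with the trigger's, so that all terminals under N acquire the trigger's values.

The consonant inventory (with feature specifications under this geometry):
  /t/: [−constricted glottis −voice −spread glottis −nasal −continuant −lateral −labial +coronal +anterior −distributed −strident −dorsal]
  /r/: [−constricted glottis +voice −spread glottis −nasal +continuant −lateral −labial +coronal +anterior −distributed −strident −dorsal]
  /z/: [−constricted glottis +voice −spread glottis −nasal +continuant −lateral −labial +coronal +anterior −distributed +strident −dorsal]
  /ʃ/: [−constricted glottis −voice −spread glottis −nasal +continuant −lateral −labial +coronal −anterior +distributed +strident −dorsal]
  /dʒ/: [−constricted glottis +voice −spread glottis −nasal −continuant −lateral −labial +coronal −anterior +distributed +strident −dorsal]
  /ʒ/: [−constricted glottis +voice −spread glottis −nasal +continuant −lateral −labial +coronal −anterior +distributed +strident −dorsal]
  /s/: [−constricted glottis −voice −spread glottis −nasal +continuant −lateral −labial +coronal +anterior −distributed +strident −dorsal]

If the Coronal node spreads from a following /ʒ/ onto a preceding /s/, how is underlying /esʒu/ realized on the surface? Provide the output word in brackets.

Coronal immediately or transitively dominates [coronal], [anterior], [distributed], [strident].
Spreading Coronal from /ʒ/ onto /s/ replaces those values with /ʒ/'s: [+coronal], [−anterior], [+distributed], [+strident]. Features outside Coronal ([constricted glottis], [voice], [spread glottis], …) stay as in /s/.
The resulting bundle matches /ʃ/ in the inventory; substituting it for /s/ gives [eʃʒu].

[eʃʒu]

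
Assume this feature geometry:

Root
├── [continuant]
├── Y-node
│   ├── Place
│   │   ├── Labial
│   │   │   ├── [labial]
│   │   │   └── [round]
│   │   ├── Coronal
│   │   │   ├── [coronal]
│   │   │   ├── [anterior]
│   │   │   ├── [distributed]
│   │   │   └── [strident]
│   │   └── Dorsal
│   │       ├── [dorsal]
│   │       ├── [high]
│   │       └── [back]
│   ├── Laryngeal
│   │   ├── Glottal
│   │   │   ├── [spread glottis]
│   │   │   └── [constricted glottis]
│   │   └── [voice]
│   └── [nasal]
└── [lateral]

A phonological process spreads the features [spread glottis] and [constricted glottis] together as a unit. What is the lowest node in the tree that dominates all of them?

Glottal

[spread glottis] is immediately dominated by Glottal.
[constricted glottis] is immediately dominated by Glottal.
Glottal is the lowest common ancestor — every listed feature sits under it, and no single subconstituent of Glottal covers them all.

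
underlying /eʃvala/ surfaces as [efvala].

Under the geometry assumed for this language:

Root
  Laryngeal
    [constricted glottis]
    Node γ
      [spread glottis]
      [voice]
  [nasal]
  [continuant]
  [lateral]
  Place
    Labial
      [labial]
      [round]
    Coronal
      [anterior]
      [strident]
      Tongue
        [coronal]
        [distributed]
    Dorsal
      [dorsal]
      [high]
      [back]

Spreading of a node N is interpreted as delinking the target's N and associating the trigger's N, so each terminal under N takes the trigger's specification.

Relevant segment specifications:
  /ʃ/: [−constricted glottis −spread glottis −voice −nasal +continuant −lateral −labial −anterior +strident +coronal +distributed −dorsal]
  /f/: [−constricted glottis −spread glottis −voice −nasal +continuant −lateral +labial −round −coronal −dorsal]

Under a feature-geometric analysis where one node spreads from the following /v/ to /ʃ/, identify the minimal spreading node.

Place

The alternation /ʃ/ → [f] changes [labial], [round], [coronal], [anterior], [distributed], [strident] and nothing else.
Tracing each changed feature up the tree, the paths first meet at Place; any lower node misses at least one of them.
Delinking /ʃ/'s Place and associating /v/'s Place gives precisely the feature bundle of [f].
Since [voice] is preserved even though /v/ disagrees there, no node above Place spread.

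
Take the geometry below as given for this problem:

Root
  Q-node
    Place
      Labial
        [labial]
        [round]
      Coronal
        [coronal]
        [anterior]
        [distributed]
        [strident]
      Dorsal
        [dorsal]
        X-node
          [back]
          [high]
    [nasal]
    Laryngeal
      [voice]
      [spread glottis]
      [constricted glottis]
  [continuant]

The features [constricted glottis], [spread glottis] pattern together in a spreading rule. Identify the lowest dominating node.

Laryngeal

[constricted glottis]: Root → Q-node → Laryngeal → [constricted glottis].
[spread glottis]: Root → Q-node → Laryngeal → [spread glottis].
The listed terminals split across distinct daughters of Laryngeal, so Laryngeal itself is the smallest node containing them all.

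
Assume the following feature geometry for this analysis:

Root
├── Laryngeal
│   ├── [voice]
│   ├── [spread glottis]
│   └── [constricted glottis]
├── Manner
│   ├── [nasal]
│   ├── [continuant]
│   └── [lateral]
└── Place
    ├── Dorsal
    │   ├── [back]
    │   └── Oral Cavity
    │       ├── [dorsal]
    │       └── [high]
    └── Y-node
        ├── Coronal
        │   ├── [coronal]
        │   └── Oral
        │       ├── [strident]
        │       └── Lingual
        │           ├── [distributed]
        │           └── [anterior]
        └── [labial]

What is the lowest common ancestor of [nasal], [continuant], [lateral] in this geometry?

[nasal]: Root / Manner / [nasal].
[continuant]: Root / Manner / [continuant].
[lateral]: Root / Manner / [lateral].
These paths first converge at Manner; no daughter of Manner dominates all 3 features, so Manner is the minimal constituent.

Manner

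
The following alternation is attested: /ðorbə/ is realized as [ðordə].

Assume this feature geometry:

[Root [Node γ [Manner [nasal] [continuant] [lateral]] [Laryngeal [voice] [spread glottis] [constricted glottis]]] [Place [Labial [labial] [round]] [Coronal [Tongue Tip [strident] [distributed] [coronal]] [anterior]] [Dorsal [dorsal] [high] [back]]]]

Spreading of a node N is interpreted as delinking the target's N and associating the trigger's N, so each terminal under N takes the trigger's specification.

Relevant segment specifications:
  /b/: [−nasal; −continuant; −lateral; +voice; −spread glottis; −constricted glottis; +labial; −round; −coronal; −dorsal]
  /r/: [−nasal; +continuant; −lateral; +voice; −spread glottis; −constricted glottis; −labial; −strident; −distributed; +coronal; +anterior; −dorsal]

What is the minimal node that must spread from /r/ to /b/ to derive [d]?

Place

/b/ and [d] differ in [labial], [round], [coronal], [anterior], [distributed], [strident]; every other specified feature is identical.
These terminals are all dominated by Place, and no proper subconstituent of Place covers them all; Place is their lowest common ancestor.
If Place spreads, every terminal under it takes /r/'s value, producing [d] as observed.
Had Root spread, [continuant] would have taken /r/'s value; it stays as in /b/, confirming the spreading constituent is exactly Place.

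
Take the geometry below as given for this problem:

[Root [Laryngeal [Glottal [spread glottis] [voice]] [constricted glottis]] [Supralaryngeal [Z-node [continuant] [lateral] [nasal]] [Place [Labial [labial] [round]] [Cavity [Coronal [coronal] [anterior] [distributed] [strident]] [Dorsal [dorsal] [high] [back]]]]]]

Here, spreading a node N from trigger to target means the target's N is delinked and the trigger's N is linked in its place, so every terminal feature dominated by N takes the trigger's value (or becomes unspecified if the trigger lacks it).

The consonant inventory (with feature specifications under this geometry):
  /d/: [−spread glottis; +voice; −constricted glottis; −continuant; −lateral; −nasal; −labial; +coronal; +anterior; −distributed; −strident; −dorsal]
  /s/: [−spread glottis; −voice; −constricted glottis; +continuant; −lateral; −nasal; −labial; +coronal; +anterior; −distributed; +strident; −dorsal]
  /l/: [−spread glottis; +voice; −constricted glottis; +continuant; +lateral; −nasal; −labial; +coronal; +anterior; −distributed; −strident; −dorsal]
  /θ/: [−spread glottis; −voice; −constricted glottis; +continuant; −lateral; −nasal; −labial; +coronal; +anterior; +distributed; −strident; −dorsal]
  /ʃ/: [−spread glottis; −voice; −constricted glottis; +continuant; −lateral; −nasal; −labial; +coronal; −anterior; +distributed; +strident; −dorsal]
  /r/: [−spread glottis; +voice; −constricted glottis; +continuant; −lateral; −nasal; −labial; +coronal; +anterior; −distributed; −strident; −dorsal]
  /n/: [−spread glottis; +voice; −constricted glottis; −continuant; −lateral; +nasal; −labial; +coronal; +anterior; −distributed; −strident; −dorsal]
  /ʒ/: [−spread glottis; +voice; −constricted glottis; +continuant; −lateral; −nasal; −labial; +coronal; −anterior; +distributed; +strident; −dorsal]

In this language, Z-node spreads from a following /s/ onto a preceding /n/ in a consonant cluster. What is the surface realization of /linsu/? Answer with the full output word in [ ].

[lirsu]

The Z-node node dominates the terminals [continuant], [lateral], [nasal].
After delinking /n/'s Z-node and linking /s/'s, the affected terminals become [+continuant], [−lateral], [−nasal]; [spread glottis], [voice], [constricted glottis], … (outside Z-node) are retained from /n/.
The resulting bundle matches /r/ in the inventory; substituting it for /n/ gives [lirsu].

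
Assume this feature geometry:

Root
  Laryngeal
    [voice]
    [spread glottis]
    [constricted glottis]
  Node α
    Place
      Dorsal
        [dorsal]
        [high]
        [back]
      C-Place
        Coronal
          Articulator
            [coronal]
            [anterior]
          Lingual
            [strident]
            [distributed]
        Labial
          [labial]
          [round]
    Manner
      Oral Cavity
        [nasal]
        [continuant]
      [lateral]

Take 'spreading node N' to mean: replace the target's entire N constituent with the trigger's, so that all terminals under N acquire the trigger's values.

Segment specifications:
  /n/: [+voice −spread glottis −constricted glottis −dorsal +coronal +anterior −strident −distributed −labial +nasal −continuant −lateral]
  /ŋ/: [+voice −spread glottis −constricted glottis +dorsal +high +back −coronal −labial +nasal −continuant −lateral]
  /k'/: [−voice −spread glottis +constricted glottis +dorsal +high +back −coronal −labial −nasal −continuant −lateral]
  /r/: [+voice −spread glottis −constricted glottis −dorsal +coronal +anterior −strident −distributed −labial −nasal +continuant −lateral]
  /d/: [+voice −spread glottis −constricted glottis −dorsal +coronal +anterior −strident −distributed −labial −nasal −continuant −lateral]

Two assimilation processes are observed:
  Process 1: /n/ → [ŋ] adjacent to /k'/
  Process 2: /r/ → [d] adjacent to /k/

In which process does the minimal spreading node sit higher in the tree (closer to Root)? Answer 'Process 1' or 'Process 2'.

In Process 1, [coronal], [anterior], [distributed], [strident], [dorsal], [high], [back] change, so the minimal spreading node is Place at depth 2.
In Process 2, [continuant] changes, so the minimal spreading node is [continuant] at depth 4.
Depth 2 < depth 4; Process 1 involves the structurally higher constituent Place.

Process 1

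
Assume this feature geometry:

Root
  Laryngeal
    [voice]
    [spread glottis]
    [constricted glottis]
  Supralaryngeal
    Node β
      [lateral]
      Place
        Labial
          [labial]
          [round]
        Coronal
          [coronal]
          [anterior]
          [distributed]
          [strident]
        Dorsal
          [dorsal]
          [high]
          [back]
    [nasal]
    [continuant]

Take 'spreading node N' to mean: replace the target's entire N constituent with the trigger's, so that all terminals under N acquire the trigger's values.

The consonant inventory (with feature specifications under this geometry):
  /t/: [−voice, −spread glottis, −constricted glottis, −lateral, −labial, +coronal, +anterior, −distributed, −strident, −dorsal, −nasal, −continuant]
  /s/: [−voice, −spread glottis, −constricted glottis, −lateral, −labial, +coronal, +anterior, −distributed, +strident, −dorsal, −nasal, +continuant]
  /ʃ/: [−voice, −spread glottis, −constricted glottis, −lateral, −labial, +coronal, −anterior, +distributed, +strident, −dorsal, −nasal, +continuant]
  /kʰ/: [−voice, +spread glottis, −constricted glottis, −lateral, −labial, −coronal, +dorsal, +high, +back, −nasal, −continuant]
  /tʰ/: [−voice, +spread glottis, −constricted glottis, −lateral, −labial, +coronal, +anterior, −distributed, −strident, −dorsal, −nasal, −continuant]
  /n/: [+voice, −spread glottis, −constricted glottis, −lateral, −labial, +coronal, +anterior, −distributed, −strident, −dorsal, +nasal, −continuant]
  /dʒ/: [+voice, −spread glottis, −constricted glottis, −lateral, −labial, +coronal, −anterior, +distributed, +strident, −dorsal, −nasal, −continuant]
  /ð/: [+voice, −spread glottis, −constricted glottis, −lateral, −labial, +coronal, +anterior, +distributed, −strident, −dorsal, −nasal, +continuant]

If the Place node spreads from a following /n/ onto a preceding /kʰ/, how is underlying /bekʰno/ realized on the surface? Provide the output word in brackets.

Place immediately or transitively dominates [labial], [round], [coronal], [anterior], [distributed], [strident], [dorsal], [high], [back].
After delinking /kʰ/'s Place and linking /n/'s, the affected terminals become [−labial], [+coronal], [+anterior], [−distributed], [−strident], [−dorsal]; [voice], [spread glottis], [constricted glottis], … (outside Place) are retained from /kʰ/.
The resulting bundle matches /tʰ/ in the inventory; substituting it for /kʰ/ gives [betʰno].

[betʰno]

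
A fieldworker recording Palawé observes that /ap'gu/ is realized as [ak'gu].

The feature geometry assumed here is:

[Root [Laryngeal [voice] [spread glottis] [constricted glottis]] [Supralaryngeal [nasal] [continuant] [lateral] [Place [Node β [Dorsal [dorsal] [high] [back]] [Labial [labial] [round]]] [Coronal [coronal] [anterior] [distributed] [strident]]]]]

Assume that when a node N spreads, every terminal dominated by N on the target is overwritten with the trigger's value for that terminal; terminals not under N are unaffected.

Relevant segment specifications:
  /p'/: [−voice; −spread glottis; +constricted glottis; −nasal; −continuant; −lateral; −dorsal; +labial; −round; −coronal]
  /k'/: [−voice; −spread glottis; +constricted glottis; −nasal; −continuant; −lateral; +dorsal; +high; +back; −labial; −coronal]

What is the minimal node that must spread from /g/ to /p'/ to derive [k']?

Comparing /p'/ with its surface form [k'], the features that change are [labial], [round], [dorsal], [high], [back].
These terminals are all dominated by Node β, and no proper subconstituent of Node β covers them all; Node β is their lowest common ancestor.
Delinking /p'/'s Node β and associating /g/'s Node β gives precisely the feature bundle of [k'].
[constricted glottis], [voice] stay as in /p'/ although /g/ differs there, so no node dominating them spread; among the remaining candidates Node β is the lowest that derives the output.

Node β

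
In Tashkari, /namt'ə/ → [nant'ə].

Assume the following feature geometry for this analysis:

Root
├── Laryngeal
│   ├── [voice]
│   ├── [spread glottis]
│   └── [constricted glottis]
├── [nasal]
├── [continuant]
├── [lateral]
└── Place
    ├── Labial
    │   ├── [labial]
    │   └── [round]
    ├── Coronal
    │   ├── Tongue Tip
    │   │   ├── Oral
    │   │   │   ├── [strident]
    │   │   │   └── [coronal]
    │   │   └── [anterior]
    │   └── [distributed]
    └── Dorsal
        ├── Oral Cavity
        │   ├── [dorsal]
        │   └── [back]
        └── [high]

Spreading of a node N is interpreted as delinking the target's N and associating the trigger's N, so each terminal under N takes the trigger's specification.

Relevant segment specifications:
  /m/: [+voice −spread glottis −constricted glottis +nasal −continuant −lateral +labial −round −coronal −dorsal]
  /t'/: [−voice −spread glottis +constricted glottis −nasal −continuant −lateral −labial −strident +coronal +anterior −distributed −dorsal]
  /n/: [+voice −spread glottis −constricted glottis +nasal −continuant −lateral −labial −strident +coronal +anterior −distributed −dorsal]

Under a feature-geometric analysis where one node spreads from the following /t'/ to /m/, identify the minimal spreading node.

Place

Feature comparison: [labial], [round], [coronal], [anterior], [distributed], [strident] differ between /m/ and [n]; the remaining terminals match.
These terminals are all dominated by Place, and no proper subconstituent of Place covers them all; Place is their lowest common ancestor.
Delinking /m/'s Place and associating /t'/'s Place gives precisely the feature bundle of [n].
[constricted glottis], [voice] — on which /t'/ differs from /m/ — are unchanged, so Root cannot have spread; the constituent is no larger than Place.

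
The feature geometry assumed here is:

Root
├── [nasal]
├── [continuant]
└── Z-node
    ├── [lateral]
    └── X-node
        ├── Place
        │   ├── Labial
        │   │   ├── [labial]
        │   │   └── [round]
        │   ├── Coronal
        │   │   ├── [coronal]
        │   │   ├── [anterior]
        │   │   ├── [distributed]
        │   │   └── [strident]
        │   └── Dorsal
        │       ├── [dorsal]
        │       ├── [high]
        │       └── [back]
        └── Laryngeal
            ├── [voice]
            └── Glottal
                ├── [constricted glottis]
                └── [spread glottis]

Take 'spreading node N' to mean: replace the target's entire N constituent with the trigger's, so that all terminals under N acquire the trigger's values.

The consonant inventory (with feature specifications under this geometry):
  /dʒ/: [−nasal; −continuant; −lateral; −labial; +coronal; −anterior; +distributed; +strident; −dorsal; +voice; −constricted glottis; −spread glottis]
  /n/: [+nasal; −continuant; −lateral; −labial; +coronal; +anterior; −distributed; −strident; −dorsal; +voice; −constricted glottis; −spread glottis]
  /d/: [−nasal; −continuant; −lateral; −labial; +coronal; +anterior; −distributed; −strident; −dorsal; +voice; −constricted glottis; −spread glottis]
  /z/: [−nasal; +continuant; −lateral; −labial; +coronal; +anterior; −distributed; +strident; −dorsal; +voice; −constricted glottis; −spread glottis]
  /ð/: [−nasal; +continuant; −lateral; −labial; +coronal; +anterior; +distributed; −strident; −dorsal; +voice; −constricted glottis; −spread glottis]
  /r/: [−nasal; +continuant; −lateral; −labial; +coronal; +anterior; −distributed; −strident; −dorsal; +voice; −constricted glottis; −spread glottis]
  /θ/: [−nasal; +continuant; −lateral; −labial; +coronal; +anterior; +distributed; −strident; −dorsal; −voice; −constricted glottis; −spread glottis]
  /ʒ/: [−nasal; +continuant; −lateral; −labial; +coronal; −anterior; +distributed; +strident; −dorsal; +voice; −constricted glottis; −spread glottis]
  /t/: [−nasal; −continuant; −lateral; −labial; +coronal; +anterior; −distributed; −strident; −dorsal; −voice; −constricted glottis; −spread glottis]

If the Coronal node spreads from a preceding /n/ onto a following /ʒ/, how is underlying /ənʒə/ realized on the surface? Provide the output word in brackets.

The Coronal node dominates the terminals [coronal], [anterior], [distributed], [strident].
After delinking /ʒ/'s Coronal and linking /n/'s, the affected terminals become [+coronal], [+anterior], [−distributed], [−strident]; [nasal], [continuant], [lateral], … (outside Coronal) are retained from /ʒ/.
This feature bundle is that of [r], so /ənʒə/ surfaces as [ənrə].

[ənrə]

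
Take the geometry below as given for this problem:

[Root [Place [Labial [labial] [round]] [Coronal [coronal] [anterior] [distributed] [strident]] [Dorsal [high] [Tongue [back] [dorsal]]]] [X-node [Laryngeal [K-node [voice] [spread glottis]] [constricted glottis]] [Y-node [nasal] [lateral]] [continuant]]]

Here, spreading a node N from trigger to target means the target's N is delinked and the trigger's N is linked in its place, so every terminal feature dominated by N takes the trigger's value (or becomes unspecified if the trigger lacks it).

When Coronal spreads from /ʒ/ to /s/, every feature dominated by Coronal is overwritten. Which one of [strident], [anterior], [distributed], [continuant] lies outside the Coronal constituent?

The terminals dominated by Coronal are [coronal], [anterior], [distributed], [strident].
Of the listed options, [distributed], [anterior], [strident] are among these and would be overwritten by spreading Coronal.
[continuant] attaches under X-node, not under Coronal, so /s/ retains its own value for [continuant].

[continuant]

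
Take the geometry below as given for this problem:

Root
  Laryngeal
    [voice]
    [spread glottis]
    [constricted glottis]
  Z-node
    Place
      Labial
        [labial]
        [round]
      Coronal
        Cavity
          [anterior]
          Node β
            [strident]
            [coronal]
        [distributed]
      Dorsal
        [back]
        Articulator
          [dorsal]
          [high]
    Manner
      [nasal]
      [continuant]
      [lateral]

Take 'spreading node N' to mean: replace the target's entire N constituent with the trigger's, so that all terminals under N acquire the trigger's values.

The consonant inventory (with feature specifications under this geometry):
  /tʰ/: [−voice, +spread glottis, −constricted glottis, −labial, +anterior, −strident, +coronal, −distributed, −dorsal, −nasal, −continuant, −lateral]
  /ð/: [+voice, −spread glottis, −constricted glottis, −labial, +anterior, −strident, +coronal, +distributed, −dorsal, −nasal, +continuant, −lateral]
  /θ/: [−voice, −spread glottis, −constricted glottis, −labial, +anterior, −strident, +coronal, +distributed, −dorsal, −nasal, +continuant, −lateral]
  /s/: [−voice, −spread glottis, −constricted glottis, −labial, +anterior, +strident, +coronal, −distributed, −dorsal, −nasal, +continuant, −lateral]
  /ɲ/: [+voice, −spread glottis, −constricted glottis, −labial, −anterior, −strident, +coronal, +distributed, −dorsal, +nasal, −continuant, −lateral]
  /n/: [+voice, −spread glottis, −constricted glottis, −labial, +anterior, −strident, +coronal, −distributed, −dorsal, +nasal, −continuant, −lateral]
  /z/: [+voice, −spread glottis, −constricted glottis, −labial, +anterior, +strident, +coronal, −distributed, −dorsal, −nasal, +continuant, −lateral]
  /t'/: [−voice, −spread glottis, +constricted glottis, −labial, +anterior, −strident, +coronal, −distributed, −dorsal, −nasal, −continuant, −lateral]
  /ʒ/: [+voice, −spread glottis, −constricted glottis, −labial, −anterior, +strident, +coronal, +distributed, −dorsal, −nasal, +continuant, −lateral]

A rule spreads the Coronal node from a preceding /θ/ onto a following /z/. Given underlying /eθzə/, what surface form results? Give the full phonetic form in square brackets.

[eθðə]

The Coronal node dominates the terminals [anterior], [strident], [coronal], [distributed].
After delinking /z/'s Coronal and linking /θ/'s, the affected terminals become [+anterior], [−strident], [+coronal], [+distributed]; [voice], [spread glottis], [constricted glottis], … (outside Coronal) are retained from /z/.
This feature bundle is that of [ð], so /eθzə/ surfaces as [eθðə].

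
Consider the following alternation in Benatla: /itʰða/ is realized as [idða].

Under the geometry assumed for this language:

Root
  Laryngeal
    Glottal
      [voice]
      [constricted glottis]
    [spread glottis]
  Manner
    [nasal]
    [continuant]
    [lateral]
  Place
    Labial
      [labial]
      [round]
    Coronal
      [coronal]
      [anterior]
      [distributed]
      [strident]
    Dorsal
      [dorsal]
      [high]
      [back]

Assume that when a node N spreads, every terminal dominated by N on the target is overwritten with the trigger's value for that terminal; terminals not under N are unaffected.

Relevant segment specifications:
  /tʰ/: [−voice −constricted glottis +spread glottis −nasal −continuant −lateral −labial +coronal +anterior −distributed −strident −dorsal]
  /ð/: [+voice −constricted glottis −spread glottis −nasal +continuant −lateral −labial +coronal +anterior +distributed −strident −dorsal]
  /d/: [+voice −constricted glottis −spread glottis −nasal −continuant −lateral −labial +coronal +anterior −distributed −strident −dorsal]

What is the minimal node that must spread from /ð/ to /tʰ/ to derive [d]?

Comparing /tʰ/ with its surface form [d], the features that change are [voice], [spread glottis].
In this geometry the lowest node dominating all of them is Laryngeal: every daughter of Laryngeal dominates only a proper subset, so no lower node suffices.
Spreading Laryngeal from /ð/ overwrites each of those terminals with /ð/'s values, yielding exactly [d].
Had Root spread, [distributed], [continuant] would have taken /ð/'s values; they stay as in /tʰ/, confirming the spreading constituent is exactly Laryngeal.

Laryngeal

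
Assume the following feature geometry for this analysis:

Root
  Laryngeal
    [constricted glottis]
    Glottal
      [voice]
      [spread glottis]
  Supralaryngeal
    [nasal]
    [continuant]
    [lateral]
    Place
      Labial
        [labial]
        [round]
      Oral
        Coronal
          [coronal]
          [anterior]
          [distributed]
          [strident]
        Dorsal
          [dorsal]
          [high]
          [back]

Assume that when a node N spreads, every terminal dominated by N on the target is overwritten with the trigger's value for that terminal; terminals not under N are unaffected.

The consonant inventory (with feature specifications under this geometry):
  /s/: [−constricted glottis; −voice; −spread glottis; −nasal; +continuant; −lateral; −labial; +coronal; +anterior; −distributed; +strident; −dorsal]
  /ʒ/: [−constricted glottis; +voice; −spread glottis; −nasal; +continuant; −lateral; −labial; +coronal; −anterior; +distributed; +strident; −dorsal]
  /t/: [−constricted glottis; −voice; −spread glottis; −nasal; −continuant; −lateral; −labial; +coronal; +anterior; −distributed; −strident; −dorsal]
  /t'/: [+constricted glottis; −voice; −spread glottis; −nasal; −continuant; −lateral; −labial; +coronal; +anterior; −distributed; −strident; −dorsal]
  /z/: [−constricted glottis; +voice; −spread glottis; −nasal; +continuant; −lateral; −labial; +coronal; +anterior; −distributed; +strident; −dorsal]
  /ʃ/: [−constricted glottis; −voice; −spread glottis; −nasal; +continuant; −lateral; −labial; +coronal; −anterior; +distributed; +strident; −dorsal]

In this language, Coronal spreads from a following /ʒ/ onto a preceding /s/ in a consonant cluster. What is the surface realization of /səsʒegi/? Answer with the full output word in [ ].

[səʃʒegi]

Coronal immediately or transitively dominates [coronal], [anterior], [distributed], [strident].
After delinking /s/'s Coronal and linking /ʒ/'s, the affected terminals become [+coronal], [−anterior], [+distributed], [+strident]; [constricted glottis], [voice], [spread glottis], … (outside Coronal) are retained from /s/.
Among the inventory, only /ʃ/ has exactly this specification, giving the surface form [səʃʒegi].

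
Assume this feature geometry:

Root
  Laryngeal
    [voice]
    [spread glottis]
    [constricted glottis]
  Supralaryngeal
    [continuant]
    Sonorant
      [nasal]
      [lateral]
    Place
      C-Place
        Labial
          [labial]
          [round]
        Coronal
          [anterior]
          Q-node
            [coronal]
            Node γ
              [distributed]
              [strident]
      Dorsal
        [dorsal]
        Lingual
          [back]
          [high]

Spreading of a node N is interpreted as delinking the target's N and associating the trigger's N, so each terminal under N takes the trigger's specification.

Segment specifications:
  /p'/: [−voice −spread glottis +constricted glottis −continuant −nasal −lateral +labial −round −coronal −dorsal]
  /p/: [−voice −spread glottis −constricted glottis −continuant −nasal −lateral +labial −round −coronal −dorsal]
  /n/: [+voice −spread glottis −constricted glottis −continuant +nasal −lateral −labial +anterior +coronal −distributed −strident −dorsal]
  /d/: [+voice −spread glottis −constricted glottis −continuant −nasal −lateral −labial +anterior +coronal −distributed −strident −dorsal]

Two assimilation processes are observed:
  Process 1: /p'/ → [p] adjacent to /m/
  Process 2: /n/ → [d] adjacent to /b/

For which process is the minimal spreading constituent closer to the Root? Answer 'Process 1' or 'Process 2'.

Process 1

Process 1: the feature that changes is [constricted glottis]; the minimal node is [constricted glottis] (depth 2).
In Process 2, [nasal] changes, so the minimal spreading node is [nasal] at depth 3.
[constricted glottis] (depth 2) sits above [nasal] (depth 3), making Process 1 the one with the higher spreading node.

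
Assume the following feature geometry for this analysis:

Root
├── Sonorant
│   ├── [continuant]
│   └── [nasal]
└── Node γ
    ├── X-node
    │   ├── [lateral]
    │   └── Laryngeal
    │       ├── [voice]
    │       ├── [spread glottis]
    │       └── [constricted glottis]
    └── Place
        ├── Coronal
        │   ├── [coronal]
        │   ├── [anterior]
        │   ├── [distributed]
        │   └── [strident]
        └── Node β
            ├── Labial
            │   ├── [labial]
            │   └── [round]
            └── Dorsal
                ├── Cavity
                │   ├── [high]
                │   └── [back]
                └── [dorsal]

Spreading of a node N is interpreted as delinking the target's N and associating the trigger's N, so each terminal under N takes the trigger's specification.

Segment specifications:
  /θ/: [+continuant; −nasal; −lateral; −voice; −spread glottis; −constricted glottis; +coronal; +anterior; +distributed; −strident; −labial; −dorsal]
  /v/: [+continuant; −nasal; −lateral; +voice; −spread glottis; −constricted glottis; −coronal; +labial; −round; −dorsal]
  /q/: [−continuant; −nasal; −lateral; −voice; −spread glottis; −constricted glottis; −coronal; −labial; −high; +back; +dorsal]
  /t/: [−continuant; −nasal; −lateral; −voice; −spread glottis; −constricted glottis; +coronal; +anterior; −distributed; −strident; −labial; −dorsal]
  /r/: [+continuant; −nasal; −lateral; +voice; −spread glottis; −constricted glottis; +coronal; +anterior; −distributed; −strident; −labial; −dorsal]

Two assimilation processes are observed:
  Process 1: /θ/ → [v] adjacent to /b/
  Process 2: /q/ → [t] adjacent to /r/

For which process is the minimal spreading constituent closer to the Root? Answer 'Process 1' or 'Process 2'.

In Process 1, [voice], [labial], [round], [coronal], [anterior], [distributed], [strident] change, so the minimal spreading node is Node γ at depth 1.
Process 2 alters [coronal], [anterior], [distributed], [strident], [dorsal], [high], [back]; the lowest common ancestor is Place (depth 2 from Root).
Node γ is closer to Root than Place, so Process 1 spreads the higher node.

Process 1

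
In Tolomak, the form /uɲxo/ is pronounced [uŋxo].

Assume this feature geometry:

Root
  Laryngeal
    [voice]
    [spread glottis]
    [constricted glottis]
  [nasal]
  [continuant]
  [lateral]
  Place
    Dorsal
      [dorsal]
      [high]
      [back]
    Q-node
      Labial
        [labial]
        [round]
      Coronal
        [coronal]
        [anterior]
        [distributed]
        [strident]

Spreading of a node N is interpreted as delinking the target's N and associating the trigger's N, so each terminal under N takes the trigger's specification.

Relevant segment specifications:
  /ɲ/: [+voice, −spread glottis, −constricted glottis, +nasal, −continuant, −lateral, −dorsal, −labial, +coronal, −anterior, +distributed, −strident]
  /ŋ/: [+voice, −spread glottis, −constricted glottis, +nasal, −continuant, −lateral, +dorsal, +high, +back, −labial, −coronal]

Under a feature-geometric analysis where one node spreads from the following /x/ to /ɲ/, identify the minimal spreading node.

Place

/ɲ/ and [ŋ] differ in [coronal], [anterior], [distributed], [strident], [dorsal], [high], [back]; every other specified feature is identical.
In this geometry the lowest node dominating all of them is Place: every daughter of Place dominates only a proper subset, so no lower node suffices.
If Place spreads, every terminal under it takes /x/'s value, producing [ŋ] as observed.
[voice], [nasal] — on which /x/ differs from /ɲ/ — are unchanged, so Root cannot have spread; the constituent is no larger than Place.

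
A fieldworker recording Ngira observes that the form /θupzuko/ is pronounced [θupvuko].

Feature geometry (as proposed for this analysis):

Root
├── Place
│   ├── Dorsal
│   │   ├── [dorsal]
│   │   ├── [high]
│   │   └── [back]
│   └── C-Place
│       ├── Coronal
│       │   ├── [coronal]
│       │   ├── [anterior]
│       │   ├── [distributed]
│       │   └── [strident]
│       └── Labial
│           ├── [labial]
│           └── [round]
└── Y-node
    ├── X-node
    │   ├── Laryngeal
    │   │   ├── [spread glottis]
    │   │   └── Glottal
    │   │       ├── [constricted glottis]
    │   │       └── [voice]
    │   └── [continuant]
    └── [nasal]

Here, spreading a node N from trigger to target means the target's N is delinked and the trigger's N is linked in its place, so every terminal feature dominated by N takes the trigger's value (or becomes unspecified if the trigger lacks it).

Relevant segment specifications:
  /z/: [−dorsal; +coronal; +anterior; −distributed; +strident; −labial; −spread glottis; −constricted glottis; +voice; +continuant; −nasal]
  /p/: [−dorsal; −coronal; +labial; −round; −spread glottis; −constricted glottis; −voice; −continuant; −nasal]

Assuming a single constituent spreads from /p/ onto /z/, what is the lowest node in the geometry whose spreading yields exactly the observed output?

C-Place

The alternation /z/ → [v] changes [labial], [round], [coronal], [anterior], [distributed], [strident] and nothing else.
In this geometry the lowest node dominating all of them is C-Place: every daughter of C-Place dominates only a proper subset, so no lower node suffices.
Spreading C-Place from /p/ overwrites each of those terminals with /p/'s values, yielding exactly [v].
[continuant], [voice] stay as in /z/ although /p/ differs there, so no node dominating them spread; among the remaining candidates C-Place is the lowest that derives the output.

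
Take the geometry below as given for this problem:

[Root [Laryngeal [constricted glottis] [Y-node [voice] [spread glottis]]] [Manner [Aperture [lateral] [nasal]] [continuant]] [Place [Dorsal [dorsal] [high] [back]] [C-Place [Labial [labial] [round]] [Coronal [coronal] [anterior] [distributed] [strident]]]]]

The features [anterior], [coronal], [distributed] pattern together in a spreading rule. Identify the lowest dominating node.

[anterior]: Root > Place > C-Place > Coronal > [anterior].
[coronal] lies under Coronal (below Place).
[distributed]: Root > Place > C-Place > Coronal > [distributed].
Coronal is the lowest common ancestor — every listed feature sits under it, and no single subconstituent of Coronal covers them all.

Coronal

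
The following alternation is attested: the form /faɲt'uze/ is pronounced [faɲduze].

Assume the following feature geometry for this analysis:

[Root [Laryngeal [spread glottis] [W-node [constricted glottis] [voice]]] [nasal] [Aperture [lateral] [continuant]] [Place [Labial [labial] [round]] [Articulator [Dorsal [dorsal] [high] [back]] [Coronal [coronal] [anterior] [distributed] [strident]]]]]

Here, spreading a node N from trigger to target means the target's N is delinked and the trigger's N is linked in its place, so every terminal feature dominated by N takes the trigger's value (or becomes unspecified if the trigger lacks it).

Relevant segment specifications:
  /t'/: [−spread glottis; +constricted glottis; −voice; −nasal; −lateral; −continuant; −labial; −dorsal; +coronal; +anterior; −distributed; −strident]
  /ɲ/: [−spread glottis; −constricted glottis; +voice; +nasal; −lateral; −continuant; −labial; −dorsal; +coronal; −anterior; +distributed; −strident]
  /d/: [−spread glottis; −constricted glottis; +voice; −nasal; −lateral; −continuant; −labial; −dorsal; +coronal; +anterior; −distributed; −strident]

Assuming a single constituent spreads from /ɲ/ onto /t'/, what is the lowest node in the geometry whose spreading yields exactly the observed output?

W-node

The alternation /t'/ → [d] changes [voice], [constricted glottis] and nothing else.
Tracing each changed feature up the tree, the paths first meet at W-node; any lower node misses at least one of them.
Spreading W-node from /ɲ/ overwrites each of those terminals with /ɲ/'s values, yielding exactly [d].
[nasal], [anterior] stay as in /t'/ although /ɲ/ differs there, so no node dominating them spread; among the remaining candidates W-node is the lowest that derives the output.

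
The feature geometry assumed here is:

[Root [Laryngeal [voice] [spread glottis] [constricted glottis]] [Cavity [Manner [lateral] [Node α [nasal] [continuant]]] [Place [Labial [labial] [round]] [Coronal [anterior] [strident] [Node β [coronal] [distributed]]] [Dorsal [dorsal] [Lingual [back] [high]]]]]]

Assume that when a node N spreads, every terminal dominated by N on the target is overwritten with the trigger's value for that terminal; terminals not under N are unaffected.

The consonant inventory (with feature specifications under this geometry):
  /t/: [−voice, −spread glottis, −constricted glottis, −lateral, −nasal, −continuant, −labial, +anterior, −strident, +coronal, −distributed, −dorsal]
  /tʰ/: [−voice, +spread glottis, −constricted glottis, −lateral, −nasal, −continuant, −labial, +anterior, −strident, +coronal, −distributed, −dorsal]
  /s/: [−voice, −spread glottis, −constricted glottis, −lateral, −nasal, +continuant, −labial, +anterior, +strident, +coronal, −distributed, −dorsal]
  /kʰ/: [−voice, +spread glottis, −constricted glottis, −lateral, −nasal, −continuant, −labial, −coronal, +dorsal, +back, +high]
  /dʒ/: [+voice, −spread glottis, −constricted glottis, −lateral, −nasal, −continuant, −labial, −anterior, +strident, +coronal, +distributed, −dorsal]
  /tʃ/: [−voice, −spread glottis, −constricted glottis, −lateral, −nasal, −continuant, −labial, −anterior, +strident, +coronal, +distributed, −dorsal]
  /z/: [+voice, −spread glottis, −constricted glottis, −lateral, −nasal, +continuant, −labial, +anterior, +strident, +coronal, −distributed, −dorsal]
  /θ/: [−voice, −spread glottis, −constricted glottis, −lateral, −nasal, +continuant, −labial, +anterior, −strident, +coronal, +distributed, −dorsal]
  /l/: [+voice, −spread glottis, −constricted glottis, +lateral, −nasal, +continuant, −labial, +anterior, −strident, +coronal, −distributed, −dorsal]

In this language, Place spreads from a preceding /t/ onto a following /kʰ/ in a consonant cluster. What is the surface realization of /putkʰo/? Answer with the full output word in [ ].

Place immediately or transitively dominates [labial], [round], [anterior], [strident], [coronal], [distributed], [dorsal], [back], [high].
Spreading Place from /t/ onto /kʰ/ replaces those values with /t/'s: [−labial], [+anterior], [−strident], [+coronal], [−distributed], [−dorsal]. Features outside Place ([voice], [spread glottis], [constricted glottis], …) stay as in /kʰ/.
This feature bundle is that of [tʰ], so /putkʰo/ surfaces as [puttʰo].

[puttʰo]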